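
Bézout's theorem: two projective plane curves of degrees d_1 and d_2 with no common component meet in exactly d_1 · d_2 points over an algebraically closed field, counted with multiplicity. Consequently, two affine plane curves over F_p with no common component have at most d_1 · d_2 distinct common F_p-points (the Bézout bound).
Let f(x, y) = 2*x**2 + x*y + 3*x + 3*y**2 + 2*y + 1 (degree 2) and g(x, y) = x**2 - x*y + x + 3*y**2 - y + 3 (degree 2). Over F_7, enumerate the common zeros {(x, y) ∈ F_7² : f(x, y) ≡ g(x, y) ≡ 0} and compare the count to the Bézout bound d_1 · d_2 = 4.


Common zeros: ∅; count = 0; Bézout bound = 4.

deg(f) = 2, deg(g) = 2, so Bézout bound = 4.
Scan x ∈ F_7. For each x, list the y ∈ F_7 with f(x, y) ≡ 0 and those with g(x, y) ≡ 0 (mod 7); the common zeros in that column are the intersection.
  x = 0: f ≡ 0 at y ∈ ∅; g ≡ 0 at y ∈ {6}; common: ∅.
  x = 1: f ≡ 0 at y ∈ {3}; g ≡ 0 at y ∈ {5}; common: ∅.
  x = 2: f ≡ 0 at y ∈ {2, 6}; g ≡ 0 at y ∈ ∅; common: ∅.
  x = 3: f ≡ 0 at y ∈ {0, 3}; g ≡ 0 at y ∈ {1, 5}; common: ∅.
  x = 4: f ≡ 0 at y ∈ {6}; g ≡ 0 at y ∈ {1, 3}; common: ∅.
  x = 5: f ≡ 0 at y ∈ ∅; g ≡ 0 at y ∈ {3, 6}; common: ∅.
  x = 6: f ≡ 0 at y ∈ {0, 2}; g ≡ 0 at y ∈ ∅; common: ∅.
Collecting: common zeros = ∅, so the count is 0.
Comparison with the Bézout bound: 0 ≤ 4 = deg(f)·deg(g), as expected for curves with no common component (the affine F_7-count falls short of the bound because intersections may lie at infinity, over extension fields, or carry multiplicity).


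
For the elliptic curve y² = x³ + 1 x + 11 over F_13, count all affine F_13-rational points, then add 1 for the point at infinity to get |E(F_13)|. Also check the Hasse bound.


Affine points = {(1, 0), (4, 1), (4, 12), (6, 5), (6, 8), (7, 6), (7, 7), (11, 1), (11, 12), (12, 3), (12, 10)}; affine count = 11; |E(F_13)| = 12.

Discriminant check: Δ ∝ 4a³ + 27b² = 4·1³ + 27·11² = 4·1 + 27·121 ≡ 8 (mod 13). Nonzero ⇒ E is nonsingular.
For each x ∈ F_13, compute rhs = x³ + 1·x + 11 mod 13, then count y ∈ F_13 with y² ≡ rhs.
  x = 0: rhs = 11, matching y values: none (0 points).
  x = 1: rhs = 0, matching y values: 0 (1 points).
  x = 2: rhs = 8, matching y values: none (0 points).
  x = 3: rhs = 2, matching y values: none (0 points).
  x = 4: rhs = 1, matching y values: 1, 12 (2 points).
  x = 5: rhs = 11, matching y values: none (0 points).
  x = 6: rhs = 12, matching y values: 5, 8 (2 points).
  x = 7: rhs = 10, matching y values: 6, 7 (2 points).
  x = 8: rhs = 11, matching y values: none (0 points).
  x = 9: rhs = 8, matching y values: none (0 points).
  x = 10: rhs = 7, matching y values: none (0 points).
  x = 11: rhs = 1, matching y values: 1, 12 (2 points).
  x = 12: rhs = 9, matching y values: 3, 10 (2 points).
Total affine count: 11.
Full point count |E(F_13)| = 11 + 1 = 12.
Hasse bound: |12 − (13+1)| = |-2| = 2 ≤ 2√13 ≈ 7.2111 ✓.


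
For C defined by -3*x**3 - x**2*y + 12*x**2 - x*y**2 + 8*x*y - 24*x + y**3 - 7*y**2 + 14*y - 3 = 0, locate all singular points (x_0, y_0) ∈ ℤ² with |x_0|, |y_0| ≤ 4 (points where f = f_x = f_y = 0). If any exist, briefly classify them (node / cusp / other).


Singular points: {(1, 3)}; classification: cusp.

Compute partial derivatives:
  f_x = -9*x**2 - 2*x*y + 24*x - y**2 + 8*y - 24.
  f_y = -x**2 - 2*x*y + 8*x + 3*y**2 - 14*y + 14.
Scan x_0 ∈ {−4, ..., 4}. For each x_0, f_y(x_0, y) is a polynomial in y; find its integer roots y ∈ {−4, ..., 4}, then test f_x and f at those candidates.
  x = -4: f_y(-4, y) = 3*y**2 - 6*y - 34; no integer root y with |y| ≤ 4.
  x = -3: f_y(-3, y) = 3*y**2 - 8*y - 19; no integer root y with |y| ≤ 4.
  x = -2: f_y(-2, y) = 3*y**2 - 10*y - 6; no integer root y with |y| ≤ 4.
  x = -1: f_y(-1, y) = 3*y**2 - 12*y + 5; no integer root y with |y| ≤ 4.
  x = 0: f_y(0, y) = 3*y**2 - 14*y + 14; no integer root y with |y| ≤ 4.
  x = 1: f_y(1, y) = 3*y**2 - 16*y + 21; vanishes at y ∈ {3}. (1, 3): f_x = 0, f = 0 — SINGULAR.
  x = 2: f_y(2, y) = 3*y**2 - 18*y + 26; no integer root y with |y| ≤ 4.
  x = 3: f_y(3, y) = 3*y**2 - 20*y + 29; no integer root y with |y| ≤ 4.
  x = 4: f_y(4, y) = 3*y**2 - 22*y + 30; no integer root y with |y| ≤ 4.
Only singular point on the grid: (1, 3).
Classify: substitute x = 1 + u, y = 3 + v and expand: f = -3*u**3 - u**2*v - u*v**2 + v**3 + v**2.
No constant or linear terms (consistent with a singular point). Quadratic part: v**2. Cubic part: -3*u**3 - u**2*v - u*v**2 + v**3.
The quadratic part v**2 is a perfect square, so there is a single (double) tangent line v = 0, i.e. y = 3. Restricting the cubic part to that line (v = 0) leaves -3*u**3 ≠ 0, so f is not divisible by v and the branch is v² ≈ 3*u**3 to lowest order — this is a cusp.
Classification: cusp.


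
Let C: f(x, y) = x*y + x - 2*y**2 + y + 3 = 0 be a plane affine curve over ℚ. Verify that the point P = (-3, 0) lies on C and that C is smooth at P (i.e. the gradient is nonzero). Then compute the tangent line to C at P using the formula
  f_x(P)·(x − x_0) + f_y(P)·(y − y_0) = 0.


Tangent line at P: x - 2*y + 3 = 0.

Step 1: f(-3, 0) = 0, so P lies on C.
Step 2: partial derivatives
  f_x(x, y) = y + 1, f_y(x, y) = x - 4*y + 1.
  f_x(P) = 1, f_y(P) = -2 (gradient nonzero, so P is smooth).
Step 3: tangent line at P: 1·(x − -3) + -2·(y − 0) = 0.
Expanding: x - 2*y + 3 = 0.


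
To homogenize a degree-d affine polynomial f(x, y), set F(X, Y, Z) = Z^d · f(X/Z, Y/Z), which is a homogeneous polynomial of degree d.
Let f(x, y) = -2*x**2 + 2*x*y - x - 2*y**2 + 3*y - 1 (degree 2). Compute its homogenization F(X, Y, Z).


F(X, Y, Z) = -2*X**2 + 2*X*Y - X*Z - 2*Y**2 + 3*Y*Z - Z**2

deg(f) = 2.
Substitute x = X/Z, y = Y/Z into f, then multiply by Z^2.
  monomial -2·x^2·y^0 ↦ -2·X^2·Y^0·Z^0.
  monomial 2·x^1·y^1 ↦ 2·X^1·Y^1·Z^0.
  monomial -1·x^1·y^0 ↦ -1·X^1·Y^0·Z^1.
  monomial -2·x^0·y^2 ↦ -2·X^0·Y^2·Z^0.
  monomial 3·x^0·y^1 ↦ 3·X^0·Y^1·Z^1.
  monomial -1·x^0·y^0 ↦ -1·X^0·Y^0·Z^2.
Collecting: F(X, Y, Z) = -2*X**2 + 2*X*Y - X*Z - 2*Y**2 + 3*Y*Z - Z**2.


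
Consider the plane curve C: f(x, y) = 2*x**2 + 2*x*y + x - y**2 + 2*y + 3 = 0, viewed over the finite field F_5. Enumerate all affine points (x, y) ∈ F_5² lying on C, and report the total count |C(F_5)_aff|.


Affine F_5-points: {(0, 3), (0, 4), (1, 2), (3, 4), (4, 2), (4, 3)}; count = 6.

For each of the 25 pairs (x, y) ∈ F_5², evaluate f(x, y) mod 5. Record the zeros.
  x = 0: [0↦3, 1↦4, 2↦3, 3↦0, 4↦0]  zeros at y ∈ {3, 4}
  x = 1: [0↦1, 1↦4, 2↦0, 3↦4, 4↦1]  zeros at y ∈ {2}
  x = 2: [0↦3, 1↦3, 2↦1, 3↦2, 4↦1]  zeros at y ∈ ∅
  x = 3: [0↦4, 1↦1, 2↦1, 3↦4, 4↦0]  zeros at y ∈ {4}
  x = 4: [0↦4, 1↦3, 2↦0, 3↦0, 4↦3]  zeros at y ∈ {2, 3}
Collecting zeros: affine points = {(0, 3), (0, 4), (1, 2), (3, 4), (4, 2), (4, 3)}.
Total count |C(F_5)_aff| = 6.


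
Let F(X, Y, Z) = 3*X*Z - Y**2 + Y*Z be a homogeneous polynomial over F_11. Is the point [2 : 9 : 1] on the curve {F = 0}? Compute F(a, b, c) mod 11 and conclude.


F(2,9,1) ≡ 0 (mod 11); P is on the curve.

Evaluate F(2, 9, 1) term-by-term (mod 11).
  3*X*Z ↦ 3·2·1·1 = 6
  -Y**2 ↦ -1·1·81·1 = -81
  Y*Z ↦ 1·1·9·1 = 9
Sum: F(2, 9, 1) = (6) + (-81) + (9) = -66.
Reducing mod 11: -66 ≡ 0 (mod 11).
Since F(a, b, c) ≡ 0 (mod 11), P lies on the curve.


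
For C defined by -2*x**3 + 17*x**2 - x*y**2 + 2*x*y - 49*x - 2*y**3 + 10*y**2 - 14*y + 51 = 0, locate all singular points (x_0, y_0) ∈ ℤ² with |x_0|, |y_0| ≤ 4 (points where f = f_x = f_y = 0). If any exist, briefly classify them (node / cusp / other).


Singular points: {(3, 1)}; classification: node.

Compute partial derivatives:
  f_x = -6*x**2 + 34*x - y**2 + 2*y - 49.
  f_y = -2*x*y + 2*x - 6*y**2 + 20*y - 14.
Scan x_0 ∈ {−4, ..., 4}. For each x_0, f_y(x_0, y) is a polynomial in y; find its integer roots y ∈ {−4, ..., 4}, then test f_x and f at those candidates.
  x = -4: f_y(-4, y) = -6*y**2 + 28*y - 22; vanishes at y ∈ {1}. (-4, 1): f_x = -280 ≠ 0.
  x = -3: f_y(-3, y) = -6*y**2 + 26*y - 20; vanishes at y ∈ {1}. (-3, 1): f_x = -204 ≠ 0.
  x = -2: f_y(-2, y) = -6*y**2 + 24*y - 18; vanishes at y ∈ {1, 3}. (-2, 1): f_x = -140 ≠ 0; (-2, 3): f_x = -144 ≠ 0.
  x = -1: f_y(-1, y) = -6*y**2 + 22*y - 16; vanishes at y ∈ {1}. (-1, 1): f_x = -88 ≠ 0.
  x = 0: f_y(0, y) = -6*y**2 + 20*y - 14; vanishes at y ∈ {1}. (0, 1): f_x = -48 ≠ 0.
  x = 1: f_y(1, y) = -6*y**2 + 18*y - 12; vanishes at y ∈ {1, 2}. (1, 1): f_x = -20 ≠ 0; (1, 2): f_x = -21 ≠ 0.
  x = 2: f_y(2, y) = -6*y**2 + 16*y - 10; vanishes at y ∈ {1}. (2, 1): f_x = -4 ≠ 0.
  x = 3: f_y(3, y) = -6*y**2 + 14*y - 8; vanishes at y ∈ {1}. (3, 1): f_x = 0, f = 0 — SINGULAR.
  x = 4: f_y(4, y) = -6*y**2 + 12*y - 6; vanishes at y ∈ {1}. (4, 1): f_x = -8 ≠ 0.
Only singular point on the grid: (3, 1).
Classify: substitute x = 3 + u, y = 1 + v and expand: f = -2*u**3 - u**2 - u*v**2 - 2*v**3 + v**2.
No constant or linear terms (consistent with a singular point). Quadratic part: -u**2 + v**2. Cubic part: -2*u**3 - u*v**2 - 2*v**3.
The quadratic part v**2 - u**2 = (v − u)(v + u) splits into two distinct linear factors, so there are two distinct tangent lines y − 1 = ±(x − 3) — this is a node (ordinary double point).
Classification: node.


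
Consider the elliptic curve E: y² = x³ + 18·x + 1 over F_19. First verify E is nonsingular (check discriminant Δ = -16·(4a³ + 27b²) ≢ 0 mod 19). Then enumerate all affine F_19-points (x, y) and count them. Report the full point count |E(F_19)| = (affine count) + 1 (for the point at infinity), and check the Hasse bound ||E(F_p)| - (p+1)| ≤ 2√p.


Affine points = {(0, 1), (0, 18), (1, 1), (1, 18), (2, 8), (2, 11), (3, 5), (3, 14), (4, 2), (4, 17), (5, 8), (5, 11), (8, 7), (8, 12), (12, 8), (12, 11), (13, 0), (15, 6), (15, 13), (18, 1), (18, 18)}; affine count = 21; |E(F_19)| = 22.

Discriminant check: Δ ∝ 4a³ + 27b² = 4·18³ + 27·1² = 4·5832 + 27·1 ≡ 4 (mod 19). Nonzero ⇒ E is nonsingular.
For each x ∈ F_19, compute rhs = x³ + 18·x + 1 mod 19, then count y ∈ F_19 with y² ≡ rhs.
  x = 0: rhs = 1, matching y values: 1, 18 (2 points).
  x = 1: rhs = 1, matching y values: 1, 18 (2 points).
  x = 2: rhs = 7, matching y values: 8, 11 (2 points).
  x = 3: rhs = 6, matching y values: 5, 14 (2 points).
  x = 4: rhs = 4, matching y values: 2, 17 (2 points).
  x = 5: rhs = 7, matching y values: 8, 11 (2 points).
  x = 6: rhs = 2, matching y values: none (0 points).
  x = 7: rhs = 14, matching y values: none (0 points).
  x = 8: rhs = 11, matching y values: 7, 12 (2 points).
  x = 9: rhs = 18, matching y values: none (0 points).
  x = 10: rhs = 3, matching y values: none (0 points).
  x = 11: rhs = 10, matching y values: none (0 points).
  x = 12: rhs = 7, matching y values: 8, 11 (2 points).
  x = 13: rhs = 0, matching y values: 0 (1 points).
  x = 14: rhs = 14, matching y values: none (0 points).
  x = 15: rhs = 17, matching y values: 6, 13 (2 points).
  x = 16: rhs = 15, matching y values: none (0 points).
  x = 17: rhs = 14, matching y values: none (0 points).
  x = 18: rhs = 1, matching y values: 1, 18 (2 points).
Total affine count: 21.
Full point count |E(F_19)| = 21 + 1 = 22.
Hasse bound: |22 − (19+1)| = |2| = 2 ≤ 2√19 ≈ 8.7178 ✓.


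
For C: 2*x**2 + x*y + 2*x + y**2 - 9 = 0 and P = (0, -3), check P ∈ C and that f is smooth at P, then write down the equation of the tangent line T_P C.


Tangent line at P: -x - 6*y - 18 = 0.

Step 1: f(0, -3) = 0, so P lies on C.
Step 2: partial derivatives
  f_x(x, y) = 4*x + y + 2, f_y(x, y) = x + 2*y.
  f_x(P) = -1, f_y(P) = -6 (gradient nonzero, so P is smooth).
Step 3: tangent line at P: -1·(x − 0) + -6·(y − -3) = 0.
Expanding: -x - 6*y - 18 = 0.


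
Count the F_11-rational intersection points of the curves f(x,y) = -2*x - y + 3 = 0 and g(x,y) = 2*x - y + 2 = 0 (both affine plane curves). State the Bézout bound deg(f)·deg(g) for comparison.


Common zeros: {(3, 8)}; count = 1; Bézout bound = 1.

deg(f) = 1, deg(g) = 1, so Bézout bound = 1.
Scan x ∈ F_11. For each x, list the y ∈ F_11 with f(x, y) ≡ 0 and those with g(x, y) ≡ 0 (mod 11); the common zeros in that column are the intersection.
  x = 0: f ≡ 0 at y ∈ {3}; g ≡ 0 at y ∈ {2}; common: ∅.
  x = 1: f ≡ 0 at y ∈ {1}; g ≡ 0 at y ∈ {4}; common: ∅.
  x = 2: f ≡ 0 at y ∈ {10}; g ≡ 0 at y ∈ {6}; common: ∅.
  x = 3: f ≡ 0 at y ∈ {8}; g ≡ 0 at y ∈ {8}; common: {8}.
  x = 4: f ≡ 0 at y ∈ {6}; g ≡ 0 at y ∈ {10}; common: ∅.
  x = 5: f ≡ 0 at y ∈ {4}; g ≡ 0 at y ∈ {1}; common: ∅.
  x = 6: f ≡ 0 at y ∈ {2}; g ≡ 0 at y ∈ {3}; common: ∅.
  x = 7: f ≡ 0 at y ∈ {0}; g ≡ 0 at y ∈ {5}; common: ∅.
  x = 8: f ≡ 0 at y ∈ {9}; g ≡ 0 at y ∈ {7}; common: ∅.
  x = 9: f ≡ 0 at y ∈ {7}; g ≡ 0 at y ∈ {9}; common: ∅.
  x = 10: f ≡ 0 at y ∈ {5}; g ≡ 0 at y ∈ {0}; common: ∅.
Collecting: common zeros = {(3, 8)}, so the count is 1.
Comparison with the Bézout bound: 1 ≤ 1 = deg(f)·deg(g), as expected for curves with no common component (the bound is attained).


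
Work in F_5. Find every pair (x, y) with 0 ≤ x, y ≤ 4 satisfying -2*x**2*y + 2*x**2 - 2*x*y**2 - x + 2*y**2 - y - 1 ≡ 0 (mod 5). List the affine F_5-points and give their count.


Affine F_5-points: {(0, 1), (0, 2), (1, 0), (2, 0), (2, 3), (3, 2)}; count = 6.

For each of the 25 pairs (x, y) ∈ F_5², evaluate f(x, y) mod 5. Record the zeros.
  x = 0: [0↦4, 1↦0, 2↦0, 3↦4, 4↦2]  zeros at y ∈ {1, 2}
  x = 1: [0↦0, 1↦2, 2↦4, 3↦1, 4↦3]  zeros at y ∈ {0}
  x = 2: [0↦0, 1↦4, 2↦4, 3↦0, 4↦2]  zeros at y ∈ {0, 3}
  x = 3: [0↦4, 1↦1, 2↦0, 3↦1, 4↦4]  zeros at y ∈ {2}
  x = 4: [0↦2, 1↦3, 2↦2, 3↦4, 4↦4]  zeros at y ∈ ∅
Collecting zeros: affine points = {(0, 1), (0, 2), (1, 0), (2, 0), (2, 3), (3, 2)}.
Total count |C(F_5)_aff| = 6.


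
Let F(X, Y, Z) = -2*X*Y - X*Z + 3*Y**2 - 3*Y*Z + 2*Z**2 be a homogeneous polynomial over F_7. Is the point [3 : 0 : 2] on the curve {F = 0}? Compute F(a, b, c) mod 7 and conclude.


F(3,0,2) ≡ 2 (mod 7); P is NOT on the curve.

Evaluate F(3, 0, 2) term-by-term (mod 7).
  -2*X*Y ↦ -2·3·0·1 = 0
  -X*Z ↦ -1·3·1·2 = -6
  3*Y**2 ↦ 3·1·0·1 = 0
  -3*Y*Z ↦ -3·1·0·2 = 0
  2*Z**2 ↦ 2·1·1·4 = 8
Sum: F(3, 0, 2) = (0) + (-6) + (0) + (0) + (8) = 2.
Reducing mod 7: 2 ≡ 2 (mod 7).
Since F(a, b, c) ≡ 2 ≠ 0 (mod 7), P does NOT lie on the curve.


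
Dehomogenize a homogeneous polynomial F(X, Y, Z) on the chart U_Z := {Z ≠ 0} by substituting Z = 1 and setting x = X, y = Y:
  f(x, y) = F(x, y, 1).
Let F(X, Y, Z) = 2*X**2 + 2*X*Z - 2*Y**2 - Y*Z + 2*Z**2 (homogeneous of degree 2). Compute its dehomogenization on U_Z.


f(x, y) = 2*x**2 + 2*x - 2*y**2 - y + 2

On U_Z we set Z = 1. Each monomial c·X^i·Y^j·Z^k in F becomes c·x^i·y^j·1^k = c·x^i·y^j.
Substituting Z = 1: F(X, Y, 1) = 2*x**2 + 2*x - 2*y**2 - y + 2.
Note: deg(f) ≤ deg(F) = 2; strict inequality happens when F is divisible by Z (lost terms).


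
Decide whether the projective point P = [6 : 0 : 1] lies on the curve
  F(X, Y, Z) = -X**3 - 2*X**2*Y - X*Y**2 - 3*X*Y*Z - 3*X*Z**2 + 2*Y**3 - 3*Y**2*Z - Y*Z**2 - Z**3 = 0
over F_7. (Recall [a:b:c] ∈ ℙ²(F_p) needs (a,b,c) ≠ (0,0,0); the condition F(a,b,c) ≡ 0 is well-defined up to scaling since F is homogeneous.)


F(6,0,1) ≡ 3 (mod 7); P is NOT on the curve.

Evaluate F(6, 0, 1) term-by-term (mod 7).
  -X**3 ↦ -1·216·1·1 = -216
  -2*X**2*Y ↦ -2·36·0·1 = 0
  -X*Y**2 ↦ -1·6·0·1 = 0
  -3*X*Y*Z ↦ -3·6·0·1 = 0
  -3*X*Z**2 ↦ -3·6·1·1 = -18
  2*Y**3 ↦ 2·1·0·1 = 0
  -3*Y**2*Z ↦ -3·1·0·1 = 0
  -Y*Z**2 ↦ -1·1·0·1 = 0
  -Z**3 ↦ -1·1·1·1 = -1
Sum: F(6, 0, 1) = (-216) + (0) + (0) + (0) + (-18) + (0) + (0) + (0) + (-1) = -235.
Reducing mod 7: -235 ≡ 3 (mod 7).
Since F(a, b, c) ≡ 3 ≠ 0 (mod 7), P does NOT lie on the curve.


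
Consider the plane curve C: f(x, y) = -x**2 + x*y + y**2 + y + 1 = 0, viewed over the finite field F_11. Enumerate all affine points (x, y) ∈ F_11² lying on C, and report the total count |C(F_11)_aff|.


Affine F_11-points: {(1, 0), (1, 9), (3, 8), (3, 10), (5, 8), (7, 4), (7, 10), (8, 4), (8, 9), (10, 0)}; count = 10.

For each of the 121 pairs (x, y) ∈ F_11², evaluate f(x, y) mod 11. Record the zeros.
  x = 0: [0↦1, 1↦3, 2↦7, 3↦2, 4↦10, 5↦9, 6↦10, 7↦2, 8↦7, 9↦3, 10↦1]  zeros at y ∈ ∅
  x = 1: [0↦0, 1↦3, 2↦8, 3↦4, 4↦2, 5↦2, 6↦4, 7↦8, 8↦3, 9↦0, 10↦10]  zeros at y ∈ {0, 9}
  x = 2: [0↦8, 1↦1, 2↦7, 3↦4, 4↦3, 5↦4, 6↦7, 7↦1, 8↦8, 9↦6, 10↦6]  zeros at y ∈ ∅
  x = 3: [0↦3, 1↦8, 2↦4, 3↦2, 4↦2, 5↦4, 6↦8, 7↦3, 8↦0, 9↦10, 10↦0]  zeros at y ∈ {8, 10}
  x = 4: [0↦7, 1↦2, 2↦10, 3↦9, 4↦10, 5↦2, 6↦7, 7↦3, 8↦1, 9↦1, 10↦3]  zeros at y ∈ ∅
  x = 5: [0↦9, 1↦5, 2↦3, 3↦3, 4↦5, 5↦9, 6↦4, 7↦1, 8↦0, 9↦1, 10↦4]  zeros at y ∈ {8}
  x = 6: [0↦9, 1↦6, 2↦5, 3↦6, 4↦9, 5↦3, 6↦10, 7↦8, 8↦8, 9↦10, 10↦3]  zeros at y ∈ ∅
  x = 7: [0↦7, 1↦5, 2↦5, 3↦7, 4↦0, 5↦6, 6↦3, 7↦2, 8↦3, 9↦6, 10↦0]  zeros at y ∈ {4, 10}
  x = 8: [0↦3, 1↦2, 2↦3, 3↦6, 4↦0, 5↦7, 6↦5, 7↦5, 8↦7, 9↦0, 10↦6]  zeros at y ∈ {4, 9}
  x = 9: [0↦8, 1↦8, 2↦10, 3↦3, 4↦9, 5↦6, 6↦5, 7↦6, 8↦9, 9↦3, 10↦10]  zeros at y ∈ ∅
  x = 10: [0↦0, 1↦1, 2↦4, 3↦9, 4↦5, 5↦3, 6↦3, 7↦5, 8↦9, 9↦4, 10↦1]  zeros at y ∈ {0}
Collecting zeros: affine points = {(1, 0), (1, 9), (3, 8), (3, 10), (5, 8), (7, 4), (7, 10), (8, 4), (8, 9), (10, 0)}.
Total count |C(F_11)_aff| = 10.


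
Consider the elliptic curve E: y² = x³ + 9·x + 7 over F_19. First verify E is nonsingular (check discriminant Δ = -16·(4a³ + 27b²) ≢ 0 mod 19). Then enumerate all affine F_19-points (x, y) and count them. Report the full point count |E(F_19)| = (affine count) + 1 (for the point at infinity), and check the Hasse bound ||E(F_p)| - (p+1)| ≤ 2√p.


Affine points = {(0, 8), (0, 11), (1, 6), (1, 13), (3, 2), (3, 17), (5, 5), (5, 14), (6, 7), (6, 12), (9, 0), (12, 0), (17, 0), (18, 4), (18, 15)}; affine count = 15; |E(F_19)| = 16.

Discriminant check: Δ ∝ 4a³ + 27b² = 4·9³ + 27·7² = 4·729 + 27·49 ≡ 2 (mod 19). Nonzero ⇒ E is nonsingular.
For each x ∈ F_19, compute rhs = x³ + 9·x + 7 mod 19, then count y ∈ F_19 with y² ≡ rhs.
  x = 0: rhs = 7, matching y values: 8, 11 (2 points).
  x = 1: rhs = 17, matching y values: 6, 13 (2 points).
  x = 2: rhs = 14, matching y values: none (0 points).
  x = 3: rhs = 4, matching y values: 2, 17 (2 points).
  x = 4: rhs = 12, matching y values: none (0 points).
  x = 5: rhs = 6, matching y values: 5, 14 (2 points).
  x = 6: rhs = 11, matching y values: 7, 12 (2 points).
  x = 7: rhs = 14, matching y values: none (0 points).
  x = 8: rhs = 2, matching y values: none (0 points).
  x = 9: rhs = 0, matching y values: 0 (1 points).
  x = 10: rhs = 14, matching y values: none (0 points).
  x = 11: rhs = 12, matching y values: none (0 points).
  x = 12: rhs = 0, matching y values: 0 (1 points).
  x = 13: rhs = 3, matching y values: none (0 points).
  x = 14: rhs = 8, matching y values: none (0 points).
  x = 15: rhs = 2, matching y values: none (0 points).
  x = 16: rhs = 10, matching y values: none (0 points).
  x = 17: rhs = 0, matching y values: 0 (1 points).
  x = 18: rhs = 16, matching y values: 4, 15 (2 points).
Total affine count: 15.
Full point count |E(F_19)| = 15 + 1 = 16.
Hasse bound: |16 − (19+1)| = |-4| = 4 ≤ 2√19 ≈ 8.7178 ✓.


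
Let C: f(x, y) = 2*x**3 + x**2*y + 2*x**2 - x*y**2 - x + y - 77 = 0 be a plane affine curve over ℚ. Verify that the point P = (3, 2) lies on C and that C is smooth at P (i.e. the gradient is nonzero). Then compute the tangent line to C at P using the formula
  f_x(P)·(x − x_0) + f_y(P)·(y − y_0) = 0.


Tangent line at P: 73*x - 2*y - 215 = 0.

Step 1: f(3, 2) = 0, so P lies on C.
Step 2: partial derivatives
  f_x(x, y) = 6*x**2 + 2*x*y + 4*x - y**2 - 1, f_y(x, y) = x**2 - 2*x*y + 1.
  f_x(P) = 73, f_y(P) = -2 (gradient nonzero, so P is smooth).
Step 3: tangent line at P: 73·(x − 3) + -2·(y − 2) = 0.
Expanding: 73*x - 2*y - 215 = 0.


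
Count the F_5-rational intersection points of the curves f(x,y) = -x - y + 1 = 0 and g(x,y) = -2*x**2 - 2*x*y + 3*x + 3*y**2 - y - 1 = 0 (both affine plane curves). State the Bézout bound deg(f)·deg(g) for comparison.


Common zeros: {(1, 0), (2, 4)}; count = 2; Bézout bound = 2.

deg(f) = 1, deg(g) = 2, so Bézout bound = 2.
Scan x ∈ F_5. For each x, list the y ∈ F_5 with f(x, y) ≡ 0 and those with g(x, y) ≡ 0 (mod 5); the common zeros in that column are the intersection.
  x = 0: f ≡ 0 at y ∈ {1}; g ≡ 0 at y ∈ ∅; common: ∅.
  x = 1: f ≡ 0 at y ∈ {0}; g ≡ 0 at y ∈ {0, 1}; common: {0}.
  x = 2: f ≡ 0 at y ∈ {4}; g ≡ 0 at y ∈ {1, 4}; common: {4}.
  x = 3: f ≡ 0 at y ∈ {3}; g ≡ 0 at y ∈ {0, 4}; common: ∅.
  x = 4: f ≡ 0 at y ∈ {2}; g ≡ 0 at y ∈ ∅; common: ∅.
Collecting: common zeros = {(1, 0), (2, 4)}, so the count is 2.
Comparison with the Bézout bound: 2 ≤ 2 = deg(f)·deg(g), as expected for curves with no common component (the bound is attained).


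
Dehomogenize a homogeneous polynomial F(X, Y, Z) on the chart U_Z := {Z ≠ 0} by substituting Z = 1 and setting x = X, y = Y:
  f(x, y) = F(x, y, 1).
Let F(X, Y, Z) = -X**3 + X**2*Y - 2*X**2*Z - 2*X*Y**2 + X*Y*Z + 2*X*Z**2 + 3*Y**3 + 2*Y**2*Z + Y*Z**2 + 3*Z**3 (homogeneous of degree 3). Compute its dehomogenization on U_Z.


f(x, y) = -x**3 + x**2*y - 2*x**2 - 2*x*y**2 + x*y + 2*x + 3*y**3 + 2*y**2 + y + 3

On U_Z we set Z = 1. Each monomial c·X^i·Y^j·Z^k in F becomes c·x^i·y^j·1^k = c·x^i·y^j.
Substituting Z = 1: F(X, Y, 1) = -x**3 + x**2*y - 2*x**2 - 2*x*y**2 + x*y + 2*x + 3*y**3 + 2*y**2 + y + 3.
Note: deg(f) ≤ deg(F) = 3; strict inequality happens when F is divisible by Z (lost terms).


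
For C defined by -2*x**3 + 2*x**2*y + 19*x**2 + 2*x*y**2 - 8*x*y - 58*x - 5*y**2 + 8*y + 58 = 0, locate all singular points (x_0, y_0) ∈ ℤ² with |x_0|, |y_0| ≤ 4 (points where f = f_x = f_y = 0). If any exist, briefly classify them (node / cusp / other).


Singular points: {(3, -1)}; classification: node.

Compute partial derivatives:
  f_x = -6*x**2 + 4*x*y + 38*x + 2*y**2 - 8*y - 58.
  f_y = 2*x**2 + 4*x*y - 8*x - 10*y + 8.
Scan x_0 ∈ {−4, ..., 4}. For each x_0, f_y(x_0, y) is a polynomial in y; find its integer roots y ∈ {−4, ..., 4}, then test f_x and f at those candidates.
  x = -4: f_y(-4, y) = 72 - 26*y; no integer root y with |y| ≤ 4.
  x = -3: f_y(-3, y) = 50 - 22*y; no integer root y with |y| ≤ 4.
  x = -2: f_y(-2, y) = 32 - 18*y; no integer root y with |y| ≤ 4.
  x = -1: f_y(-1, y) = 18 - 14*y; no integer root y with |y| ≤ 4.
  x = 0: f_y(0, y) = 8 - 10*y; no integer root y with |y| ≤ 4.
  x = 1: f_y(1, y) = 2 - 6*y; no integer root y with |y| ≤ 4.
  x = 2: f_y(2, y) = -2*y; vanishes at y ∈ {0}. (2, 0): f_x = -6 ≠ 0.
  x = 3: f_y(3, y) = 2*y + 2; vanishes at y ∈ {-1}. (3, -1): f_x = 0, f = 0 — SINGULAR.
  x = 4: f_y(4, y) = 6*y + 8; no integer root y with |y| ≤ 4.
Only singular point on the grid: (3, -1).
Classify: substitute x = 3 + u, y = -1 + v and expand: f = -2*u**3 + 2*u**2*v - u**2 + 2*u*v**2 + v**2.
No constant or linear terms (consistent with a singular point). Quadratic part: -u**2 + v**2. Cubic part: -2*u**3 + 2*u**2*v + 2*u*v**2.
The quadratic part v**2 - u**2 = (v − u)(v + u) splits into two distinct linear factors, so there are two distinct tangent lines y − -1 = ±(x − 3) — this is a node (ordinary double point).
Classification: node.


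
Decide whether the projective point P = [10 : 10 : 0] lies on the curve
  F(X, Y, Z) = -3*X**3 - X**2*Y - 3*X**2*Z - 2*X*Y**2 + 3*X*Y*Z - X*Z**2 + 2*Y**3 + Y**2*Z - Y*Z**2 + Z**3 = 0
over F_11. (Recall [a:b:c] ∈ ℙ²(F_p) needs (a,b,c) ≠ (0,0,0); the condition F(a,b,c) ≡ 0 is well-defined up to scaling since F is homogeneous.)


F(10,10,0) ≡ 4 (mod 11); P is NOT on the curve.

Evaluate F(10, 10, 0) term-by-term (mod 11).
  -3*X**3 ↦ -3·1000·1·1 = -3000
  -X**2*Y ↦ -1·100·10·1 = -1000
  -3*X**2*Z ↦ -3·100·1·0 = 0
  -2*X*Y**2 ↦ -2·10·100·1 = -2000
  3*X*Y*Z ↦ 3·10·10·0 = 0
  -X*Z**2 ↦ -1·10·1·0 = 0
  2*Y**3 ↦ 2·1·1000·1 = 2000
  Y**2*Z ↦ 1·1·100·0 = 0
  -Y*Z**2 ↦ -1·1·10·0 = 0
  Z**3 ↦ 1·1·1·0 = 0
Sum: F(10, 10, 0) = (-3000) + (-1000) + (0) + (-2000) + (0) + (0) + (2000) + (0) + (0) + (0) = -4000.
Reducing mod 11: -4000 ≡ 4 (mod 11).
Since F(a, b, c) ≡ 4 ≠ 0 (mod 11), P does NOT lie on the curve.


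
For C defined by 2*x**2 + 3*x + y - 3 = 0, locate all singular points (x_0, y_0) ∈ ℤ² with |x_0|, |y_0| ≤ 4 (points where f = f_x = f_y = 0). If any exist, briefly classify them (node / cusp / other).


No singular points in the scanned grid; C is smooth there.

Compute partial derivatives:
  f_x = 4*x + 3.
  f_y = 1.
f_y = 1 is a nonzero constant, so f_y never vanishes: no point (x, y) can satisfy f = f_x = f_y = 0. In particular no (x, y) ∈ {−4, ..., 4}² is singular; the curve is smooth.


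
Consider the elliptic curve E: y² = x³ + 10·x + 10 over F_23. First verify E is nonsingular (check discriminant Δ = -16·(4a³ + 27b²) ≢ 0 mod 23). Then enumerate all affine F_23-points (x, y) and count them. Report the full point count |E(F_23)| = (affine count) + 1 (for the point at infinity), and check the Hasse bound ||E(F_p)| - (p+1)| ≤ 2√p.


Affine points = {(5, 1), (5, 22), (7, 3), (7, 20), (8, 2), (8, 21), (9, 1), (9, 22), (10, 11), (10, 12), (11, 5), (11, 18), (12, 8), (12, 15), (15, 4), (15, 19)}; affine count = 16; |E(F_23)| = 17.

Discriminant check: Δ ∝ 4a³ + 27b² = 4·10³ + 27·10² = 4·1000 + 27·100 ≡ 7 (mod 23). Nonzero ⇒ E is nonsingular.
For each x ∈ F_23, compute rhs = x³ + 10·x + 10 mod 23, then count y ∈ F_23 with y² ≡ rhs.
  x = 0: rhs = 10, matching y values: none (0 points).
  x = 1: rhs = 21, matching y values: none (0 points).
  x = 2: rhs = 15, matching y values: none (0 points).
  x = 3: rhs = 21, matching y values: none (0 points).
  x = 4: rhs = 22, matching y values: none (0 points).
  x = 5: rhs = 1, matching y values: 1, 22 (2 points).
  x = 6: rhs = 10, matching y values: none (0 points).
  x = 7: rhs = 9, matching y values: 3, 20 (2 points).
  x = 8: rhs = 4, matching y values: 2, 21 (2 points).
  x = 9: rhs = 1, matching y values: 1, 22 (2 points).
  x = 10: rhs = 6, matching y values: 11, 12 (2 points).
  x = 11: rhs = 2, matching y values: 5, 18 (2 points).
  x = 12: rhs = 18, matching y values: 8, 15 (2 points).
  x = 13: rhs = 14, matching y values: none (0 points).
  x = 14: rhs = 19, matching y values: none (0 points).
  x = 15: rhs = 16, matching y values: 4, 19 (2 points).
  x = 16: rhs = 11, matching y values: none (0 points).
  x = 17: rhs = 10, matching y values: none (0 points).
  x = 18: rhs = 19, matching y values: none (0 points).
  x = 19: rhs = 21, matching y values: none (0 points).
  x = 20: rhs = 22, matching y values: none (0 points).
  x = 21: rhs = 5, matching y values: none (0 points).
  x = 22: rhs = 22, matching y values: none (0 points).
Total affine count: 16.
Full point count |E(F_23)| = 16 + 1 = 17.
Hasse bound: |17 − (23+1)| = |-7| = 7 ≤ 2√23 ≈ 9.5917 ✓.


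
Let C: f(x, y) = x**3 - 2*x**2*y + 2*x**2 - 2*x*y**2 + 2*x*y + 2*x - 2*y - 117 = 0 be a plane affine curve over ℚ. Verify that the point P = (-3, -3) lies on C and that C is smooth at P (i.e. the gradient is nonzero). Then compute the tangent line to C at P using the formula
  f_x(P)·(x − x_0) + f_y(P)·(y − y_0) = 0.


Tangent line at P: -43*x - 62*y - 315 = 0.

Step 1: f(-3, -3) = 0, so P lies on C.
Step 2: partial derivatives
  f_x(x, y) = 3*x**2 - 4*x*y + 4*x - 2*y**2 + 2*y + 2, f_y(x, y) = -2*x**2 - 4*x*y + 2*x - 2.
  f_x(P) = -43, f_y(P) = -62 (gradient nonzero, so P is smooth).
Step 3: tangent line at P: -43·(x − -3) + -62·(y − -3) = 0.
Expanding: -43*x - 62*y - 315 = 0.


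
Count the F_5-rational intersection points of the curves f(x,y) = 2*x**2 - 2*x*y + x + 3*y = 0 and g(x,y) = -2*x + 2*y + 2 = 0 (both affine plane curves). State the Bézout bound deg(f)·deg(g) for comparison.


Common zeros: {(3, 2)}; count = 1; Bézout bound = 2.

deg(f) = 2, deg(g) = 1, so Bézout bound = 2.
Scan x ∈ F_5. For each x, list the y ∈ F_5 with f(x, y) ≡ 0 and those with g(x, y) ≡ 0 (mod 5); the common zeros in that column are the intersection.
  x = 0: f ≡ 0 at y ∈ {0}; g ≡ 0 at y ∈ {4}; common: ∅.
  x = 1: f ≡ 0 at y ∈ {2}; g ≡ 0 at y ∈ {0}; common: ∅.
  x = 2: f ≡ 0 at y ∈ {0}; g ≡ 0 at y ∈ {1}; common: ∅.
  x = 3: f ≡ 0 at y ∈ {2}; g ≡ 0 at y ∈ {2}; common: {2}.
  x = 4: f ≡ 0 at y ∈ ∅; g ≡ 0 at y ∈ {3}; common: ∅.
Collecting: common zeros = {(3, 2)}, so the count is 1.
Comparison with the Bézout bound: 1 ≤ 2 = deg(f)·deg(g), as expected for curves with no common component (the affine F_5-count falls short of the bound because intersections may lie at infinity, over extension fields, or carry multiplicity).


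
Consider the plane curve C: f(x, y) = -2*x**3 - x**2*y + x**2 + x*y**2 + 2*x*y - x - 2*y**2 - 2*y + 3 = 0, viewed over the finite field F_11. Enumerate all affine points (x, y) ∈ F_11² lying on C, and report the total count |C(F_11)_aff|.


Affine F_11-points: {(1, 3), (1, 7), (2, 0), (4, 1), (4, 4), (6, 5), (6, 7), (9, 1), (9, 2)}; count = 9.

For each of the 121 pairs (x, y) ∈ F_11², evaluate f(x, y) mod 11. Record the zeros.
  x = 0: [0↦3, 1↦10, 2↦2, 3↦1, 4↦7, 5↦9, 6↦7, 7↦1, 8↦2, 9↦10, 10↦3]  zeros at y ∈ ∅
  x = 1: [0↦1, 1↦10, 2↦6, 3↦0, 4↦3, 5↦4, 6↦3, 7↦0, 8↦6, 9↦10, 10↦1]  zeros at y ∈ {3, 7}
  x = 2: [0↦0, 1↦9, 2↦7, 3↦5, 4↦3, 5↦1, 6↦10, 7↦8, 8↦6, 9↦4, 10↦2]  zeros at y ∈ {0}
  x = 3: [0↦10, 1↦6, 2↦4, 3↦4, 4↦6, 5↦10, 6↦5, 7↦2, 8↦1, 9↦2, 10↦5]  zeros at y ∈ ∅
  x = 4: [0↦8, 1↦0, 2↦7, 3↦7, 4↦0, 5↦8, 6↦9, 7↦3, 8↦1, 9↦3, 10↦9]  zeros at y ∈ {1, 4}
  x = 5: [0↦4, 1↦1, 2↦4, 3↦2, 4↦6, 5↦5, 6↦10, 7↦10, 8↦5, 9↦6, 10↦2]  zeros at y ∈ ∅
  x = 6: [0↦8, 1↦8, 2↦5, 3↦10, 4↦1, 5↦0, 6↦7, 7↦0, 8↦1, 9↦10, 10↦5]  zeros at y ∈ {5, 7}
  x = 7: [0↦8, 1↦9, 2↦9, 3↦8, 4↦6, 5↦3, 6↦10, 7↦5, 8↦10, 9↦3, 10↦6]  zeros at y ∈ ∅
  x = 8: [0↦3, 1↦3, 2↦4, 3↦6, 4↦9, 5↦2, 6↦7, 7↦2, 8↦9, 9↦6, 10↦4]  zeros at y ∈ ∅
  x = 9: [0↦3, 1↦0, 2↦0, 3↦3, 4↦9, 5↦7, 6↦8, 7↦1, 8↦8, 9↦7, 10↦9]  zeros at y ∈ {1, 2}
  x = 10: [0↦7, 1↦10, 2↦7, 3↦9, 4↦5, 5↦6, 6↦1, 7↦1, 8↦6, 9↦5, 10↦9]  zeros at y ∈ ∅
Collecting zeros: affine points = {(1, 3), (1, 7), (2, 0), (4, 1), (4, 4), (6, 5), (6, 7), (9, 1), (9, 2)}.
Total count |C(F_11)_aff| = 9.


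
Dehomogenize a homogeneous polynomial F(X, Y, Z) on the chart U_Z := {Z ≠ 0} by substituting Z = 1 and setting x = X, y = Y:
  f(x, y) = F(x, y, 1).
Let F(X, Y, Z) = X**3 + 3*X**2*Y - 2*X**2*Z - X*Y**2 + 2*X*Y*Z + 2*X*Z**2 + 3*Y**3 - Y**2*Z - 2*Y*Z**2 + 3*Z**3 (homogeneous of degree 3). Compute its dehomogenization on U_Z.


f(x, y) = x**3 + 3*x**2*y - 2*x**2 - x*y**2 + 2*x*y + 2*x + 3*y**3 - y**2 - 2*y + 3

On U_Z we set Z = 1. Each monomial c·X^i·Y^j·Z^k in F becomes c·x^i·y^j·1^k = c·x^i·y^j.
Substituting Z = 1: F(X, Y, 1) = x**3 + 3*x**2*y - 2*x**2 - x*y**2 + 2*x*y + 2*x + 3*y**3 - y**2 - 2*y + 3.
Note: deg(f) ≤ deg(F) = 3; strict inequality happens when F is divisible by Z (lost terms).


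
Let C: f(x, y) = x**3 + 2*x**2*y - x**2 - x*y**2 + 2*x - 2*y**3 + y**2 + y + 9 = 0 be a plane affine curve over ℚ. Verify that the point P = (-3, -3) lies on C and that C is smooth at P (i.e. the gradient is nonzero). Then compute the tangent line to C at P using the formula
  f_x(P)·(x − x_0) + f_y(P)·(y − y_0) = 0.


Tangent line at P: 62*x - 59*y + 9 = 0.

Step 1: f(-3, -3) = 0, so P lies on C.
Step 2: partial derivatives
  f_x(x, y) = 3*x**2 + 4*x*y - 2*x - y**2 + 2, f_y(x, y) = 2*x**2 - 2*x*y - 6*y**2 + 2*y + 1.
  f_x(P) = 62, f_y(P) = -59 (gradient nonzero, so P is smooth).
Step 3: tangent line at P: 62·(x − -3) + -59·(y − -3) = 0.
Expanding: 62*x - 59*y + 9 = 0.


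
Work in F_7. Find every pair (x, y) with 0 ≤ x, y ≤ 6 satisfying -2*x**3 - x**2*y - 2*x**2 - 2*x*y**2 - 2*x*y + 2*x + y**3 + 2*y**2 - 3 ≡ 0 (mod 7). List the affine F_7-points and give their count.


Affine F_7-points: {(0, 1), (0, 3), (1, 1), (1, 5), (3, 5), (5, 4), (6, 2)}; count = 7.

For each of the 49 pairs (x, y) ∈ F_7², evaluate f(x, y) mod 7. Record the zeros.
  x = 0: [0↦4, 1↦0, 2↦6, 3↦0, 4↦2, 5↦4, 6↦5]  zeros at y ∈ {1, 3}
  x = 1: [0↦2, 1↦0, 2↦4, 3↦6, 4↦5, 5↦0, 6↦4]  zeros at y ∈ {1, 5}
  x = 2: [0↦5, 1↦3, 2↦3, 3↦4, 4↦5, 5↦5, 6↦3]  zeros at y ∈ ∅
  x = 3: [0↦1, 1↦4, 2↦5, 3↦3, 4↦4, 5↦0, 6↦4]  zeros at y ∈ {5}
  x = 4: [0↦6, 1↦5, 2↦5, 3↦5, 4↦4, 5↦1, 6↦2]  zeros at y ∈ ∅
  x = 5: [0↦1, 1↦1, 2↦5, 3↦5, 4↦0, 5↦3, 6↦6]  zeros at y ∈ {4}
  x = 6: [0↦2, 1↦1, 2↦0, 3↦5, 4↦1, 5↦1, 6↦4]  zeros at y ∈ {2}
Collecting zeros: affine points = {(0, 1), (0, 3), (1, 1), (1, 5), (3, 5), (5, 4), (6, 2)}.
Total count |C(F_7)_aff| = 7.


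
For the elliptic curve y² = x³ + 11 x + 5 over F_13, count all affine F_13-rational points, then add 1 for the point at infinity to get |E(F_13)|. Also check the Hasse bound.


Affine points = {(1, 2), (1, 11), (2, 3), (2, 10), (3, 0), (4, 3), (4, 10), (5, 4), (5, 9), (6, 1), (6, 12), (7, 3), (7, 10), (9, 1), (9, 12), (10, 6), (10, 7), (11, 1), (11, 12)}; affine count = 19; |E(F_13)| = 20.

Discriminant check: Δ ∝ 4a³ + 27b² = 4·11³ + 27·5² = 4·1331 + 27·25 ≡ 6 (mod 13). Nonzero ⇒ E is nonsingular.
For each x ∈ F_13, compute rhs = x³ + 11·x + 5 mod 13, then count y ∈ F_13 with y² ≡ rhs.
  x = 0: rhs = 5, matching y values: none (0 points).
  x = 1: rhs = 4, matching y values: 2, 11 (2 points).
  x = 2: rhs = 9, matching y values: 3, 10 (2 points).
  x = 3: rhs = 0, matching y values: 0 (1 points).
  x = 4: rhs = 9, matching y values: 3, 10 (2 points).
  x = 5: rhs = 3, matching y values: 4, 9 (2 points).
  x = 6: rhs = 1, matching y values: 1, 12 (2 points).
  x = 7: rhs = 9, matching y values: 3, 10 (2 points).
  x = 8: rhs = 7, matching y values: none (0 points).
  x = 9: rhs = 1, matching y values: 1, 12 (2 points).
  x = 10: rhs = 10, matching y values: 6, 7 (2 points).
  x = 11: rhs = 1, matching y values: 1, 12 (2 points).
  x = 12: rhs = 6, matching y values: none (0 points).
Total affine count: 19.
Full point count |E(F_13)| = 19 + 1 = 20.
Hasse bound: |20 − (13+1)| = |6| = 6 ≤ 2√13 ≈ 7.2111 ✓.


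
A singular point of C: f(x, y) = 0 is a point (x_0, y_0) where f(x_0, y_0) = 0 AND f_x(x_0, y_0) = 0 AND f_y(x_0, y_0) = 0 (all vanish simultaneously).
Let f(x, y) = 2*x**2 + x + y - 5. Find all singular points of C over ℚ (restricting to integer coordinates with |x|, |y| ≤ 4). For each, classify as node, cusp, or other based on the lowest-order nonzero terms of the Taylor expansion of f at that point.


No singular points in the scanned grid; C is smooth there.

Compute partial derivatives:
  f_x = 4*x + 1.
  f_y = 1.
f_y = 1 is a nonzero constant, so f_y never vanishes: no point (x, y) can satisfy f = f_x = f_y = 0. In particular no (x, y) ∈ {−4, ..., 4}² is singular; the curve is smooth.


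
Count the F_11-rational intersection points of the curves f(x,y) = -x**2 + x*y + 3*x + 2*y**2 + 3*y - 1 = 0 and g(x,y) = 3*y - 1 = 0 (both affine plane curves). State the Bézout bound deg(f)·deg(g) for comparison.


Common zeros: {(3, 4), (4, 4)}; count = 2; Bézout bound = 2.

deg(f) = 2, deg(g) = 1, so Bézout bound = 2.
Scan x ∈ F_11. For each x, list the y ∈ F_11 with f(x, y) ≡ 0 and those with g(x, y) ≡ 0 (mod 11); the common zeros in that column are the intersection.
  x = 0: f ≡ 0 at y ∈ ∅; g ≡ 0 at y ∈ {4}; common: ∅.
  x = 1: f ≡ 0 at y ∈ ∅; g ≡ 0 at y ∈ {4}; common: ∅.
  x = 2: f ≡ 0 at y ∈ ∅; g ≡ 0 at y ∈ {4}; common: ∅.
  x = 3: f ≡ 0 at y ∈ {4}; g ≡ 0 at y ∈ {4}; common: {4}.
  x = 4: f ≡ 0 at y ∈ {4, 9}; g ≡ 0 at y ∈ {4}; common: {4}.
  x = 5: f ≡ 0 at y ∈ {0, 7}; g ≡ 0 at y ∈ {4}; common: ∅.
  x = 6: f ≡ 0 at y ∈ ∅; g ≡ 0 at y ∈ {4}; common: ∅.
  x = 7: f ≡ 0 at y ∈ ∅; g ≡ 0 at y ∈ {4}; common: ∅.
  x = 8: f ≡ 0 at y ∈ {2, 9}; g ≡ 0 at y ∈ {4}; common: ∅.
  x = 9: f ≡ 0 at y ∈ {0, 5}; g ≡ 0 at y ∈ {4}; common: ∅.
  x = 10: f ≡ 0 at y ∈ {5}; g ≡ 0 at y ∈ {4}; common: ∅.
Collecting: common zeros = {(3, 4), (4, 4)}, so the count is 2.
Comparison with the Bézout bound: 2 ≤ 2 = deg(f)·deg(g), as expected for curves with no common component (the bound is attained).


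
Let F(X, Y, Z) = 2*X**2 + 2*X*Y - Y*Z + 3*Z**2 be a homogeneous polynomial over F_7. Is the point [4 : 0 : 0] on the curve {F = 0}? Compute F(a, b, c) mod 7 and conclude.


F(4,0,0) ≡ 4 (mod 7); P is NOT on the curve.

Evaluate F(4, 0, 0) term-by-term (mod 7).
  2*X**2 ↦ 2·16·1·1 = 32
  2*X*Y ↦ 2·4·0·1 = 0
  -Y*Z ↦ -1·1·0·0 = 0
  3*Z**2 ↦ 3·1·1·0 = 0
Sum: F(4, 0, 0) = (32) + (0) + (0) + (0) = 32.
Reducing mod 7: 32 ≡ 4 (mod 7).
Since F(a, b, c) ≡ 4 ≠ 0 (mod 7), P does NOT lie on the curve.


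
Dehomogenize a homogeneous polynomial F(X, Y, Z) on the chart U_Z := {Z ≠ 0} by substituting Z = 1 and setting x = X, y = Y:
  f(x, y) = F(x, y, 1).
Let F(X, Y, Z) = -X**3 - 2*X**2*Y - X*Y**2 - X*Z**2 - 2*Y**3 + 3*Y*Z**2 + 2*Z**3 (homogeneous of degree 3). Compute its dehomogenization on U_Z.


f(x, y) = -x**3 - 2*x**2*y - x*y**2 - x - 2*y**3 + 3*y + 2

On U_Z we set Z = 1. Each monomial c·X^i·Y^j·Z^k in F becomes c·x^i·y^j·1^k = c·x^i·y^j.
Substituting Z = 1: F(X, Y, 1) = -x**3 - 2*x**2*y - x*y**2 - x - 2*y**3 + 3*y + 2.
Note: deg(f) ≤ deg(F) = 3; strict inequality happens when F is divisible by Z (lost terms).


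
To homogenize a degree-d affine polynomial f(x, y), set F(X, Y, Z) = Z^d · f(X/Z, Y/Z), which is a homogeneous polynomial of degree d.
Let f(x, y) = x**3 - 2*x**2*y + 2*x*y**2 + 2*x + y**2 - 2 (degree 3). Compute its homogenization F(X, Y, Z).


F(X, Y, Z) = X**3 - 2*X**2*Y + 2*X*Y**2 + 2*X*Z**2 + Y**2*Z - 2*Z**3

deg(f) = 3.
Substitute x = X/Z, y = Y/Z into f, then multiply by Z^3.
  monomial 1·x^3·y^0 ↦ 1·X^3·Y^0·Z^0.
  monomial -2·x^2·y^1 ↦ -2·X^2·Y^1·Z^0.
  monomial 2·x^1·y^2 ↦ 2·X^1·Y^2·Z^0.
  monomial 2·x^1·y^0 ↦ 2·X^1·Y^0·Z^2.
  monomial 1·x^0·y^2 ↦ 1·X^0·Y^2·Z^1.
  monomial -2·x^0·y^0 ↦ -2·X^0·Y^0·Z^3.
Collecting: F(X, Y, Z) = X**3 - 2*X**2*Y + 2*X*Y**2 + 2*X*Z**2 + Y**2*Z - 2*Z**3.


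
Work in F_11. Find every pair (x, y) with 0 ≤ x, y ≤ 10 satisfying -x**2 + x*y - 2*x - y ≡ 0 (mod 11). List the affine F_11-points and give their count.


Affine F_11-points: {(0, 0), (2, 8), (3, 2), (4, 8), (5, 6), (6, 3), (7, 5), (8, 2), (9, 0), (10, 6)}; count = 10.

For each of the 121 pairs (x, y) ∈ F_11², evaluate f(x, y) mod 11. Record the zeros.
  x = 0: [0↦0, 1↦10, 2↦9, 3↦8, 4↦7, 5↦6, 6↦5, 7↦4, 8↦3, 9↦2, 10↦1]  zeros at y ∈ {0}
  x = 1: [0↦8, 1↦8, 2↦8, 3↦8, 4↦8, 5↦8, 6↦8, 7↦8, 8↦8, 9↦8, 10↦8]  zeros at y ∈ ∅
  x = 2: [0↦3, 1↦4, 2↦5, 3↦6, 4↦7, 5↦8, 6↦9, 7↦10, 8↦0, 9↦1, 10↦2]  zeros at y ∈ {8}
  x = 3: [0↦7, 1↦9, 2↦0, 3↦2, 4↦4, 5↦6, 6↦8, 7↦10, 8↦1, 9↦3, 10↦5]  zeros at y ∈ {2}
  x = 4: [0↦9, 1↦1, 2↦4, 3↦7, 4↦10, 5↦2, 6↦5, 7↦8, 8↦0, 9↦3, 10↦6]  zeros at y ∈ {8}
  x = 5: [0↦9, 1↦2, 2↦6, 3↦10, 4↦3, 5↦7, 6↦0, 7↦4, 8↦8, 9↦1, 10↦5]  zeros at y ∈ {6}
  x = 6: [0↦7, 1↦1, 2↦6, 3↦0, 4↦5, 5↦10, 6↦4, 7↦9, 8↦3, 9↦8, 10↦2]  zeros at y ∈ {3}
  x = 7: [0↦3, 1↦9, 2↦4, 3↦10, 4↦5, 5↦0, 6↦6, 7↦1, 8↦7, 9↦2, 10↦8]  zeros at y ∈ {5}
  x = 8: [0↦8, 1↦4, 2↦0, 3↦7, 4↦3, 5↦10, 6↦6, 7↦2, 8↦9, 9↦5, 10↦1]  zeros at y ∈ {2}
  x = 9: [0↦0, 1↦8, 2↦5, 3↦2, 4↦10, 5↦7, 6↦4, 7↦1, 8↦9, 9↦6, 10↦3]  zeros at y ∈ {0}
  x = 10: [0↦1, 1↦10, 2↦8, 3↦6, 4↦4, 5↦2, 6↦0, 7↦9, 8↦7, 9↦5, 10↦3]  zeros at y ∈ {6}
Collecting zeros: affine points = {(0, 0), (2, 8), (3, 2), (4, 8), (5, 6), (6, 3), (7, 5), (8, 2), (9, 0), (10, 6)}.
Total count |C(F_11)_aff| = 10.
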